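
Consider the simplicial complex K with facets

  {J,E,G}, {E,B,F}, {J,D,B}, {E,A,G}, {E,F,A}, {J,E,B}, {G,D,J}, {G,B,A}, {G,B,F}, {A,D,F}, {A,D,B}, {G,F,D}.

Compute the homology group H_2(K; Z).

H_2 ≅ 0.

Order the vertices as A < B < D < E < F < G < J. Listing each simplex with vertices in this order, K has dimension 2 with simplices:

  0-simplices (7): A, B, D, E, F, G, J
  1-simplices (18): AB, AD, AE, AF, AG, BD, BE, BF, BG, BJ, DF, DG, DJ, EF, EG, EJ, FG, GJ
  2-simplices (12): ABD, ABG, ADF, AEF, AEG, BDJ, BEF, BEJ, BFG, DFG, DGJ, EGJ

so the chain groups are C_0 ≅ Z^7, C_1 ≅ Z^18, C_2 ≅ Z^12.

∂_1: C_1 → C_0 maps an edge to its endpoints' difference, ∂[p,q] = q − p. For instance
  ∂DG = G − D.
This gives a 7×18 integer matrix of rank 6; reducing to Smith normal form yields diagonal entries (1,1,1,1,1,1).

∂_2: C_2 → C_1 maps a triangle to the signed sum of its edges. For instance
  ∂AEG = EG − AG + AE,
  ∂EGJ = GJ − EJ + EG.
As a 18×12 matrix over Z this has rank 12, with invariant factors (1,1,1,1,1,1,1,1,1,1,1,2).

From H_k ≅ ker(∂_k) / im(∂_{k+1}) we obtain:

  H_2: rank ker ∂_2 − rank ∂_3 = (12 − 12) − 0 = 0, and there is no ∂_3, so H_2 ≅ 0.

(K is a triangulation of the real projective plane RP^2.)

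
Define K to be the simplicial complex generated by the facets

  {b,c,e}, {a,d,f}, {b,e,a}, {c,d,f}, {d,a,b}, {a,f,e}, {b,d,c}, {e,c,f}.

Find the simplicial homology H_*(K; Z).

H_0 = Z,  H_1 = 0,  H_2 = Z.

Order the vertices as a < b < c < d < e < f. Listing each simplex with vertices in this order, K has dimension 2 with simplices:

  0-simplices (6): a, b, c, d, e, f
  1-simplices (12): ab, ad, ae, af, bc, bd, be, cd, ce, cf, df, ef
  2-simplices (8): abd, abe, adf, aef, bcd, bce, cdf, cef

giving chain groups C_0 ≅ Z^6, C_1 ≅ Z^12, C_2 ≅ Z^8.

The boundary map ∂_1: C_1 → C_0 maps an edge to its endpoints' difference, ∂[p,q] = q − p. For instance
  ∂af = f − a.
The 6×12 boundary matrix has rank 5 and Smith normal form diag(1,1,1,1,1).

The boundary map ∂_2: C_2 → C_1 maps a triangle to the signed sum of its edges. For instance
  ∂aef = ef − af + ae,
  ∂adf = df − af + ad.
This gives a 12×8 integer matrix of rank 7; reducing to Smith normal form yields diagonal entries (1,1,1,1,1,1,1).

Now H_k = ker ∂_k / im ∂_{k+1}, so:

  H_0: rank C_0 − rank ∂_1 = 6 − 5 = 1, and the invariant factors of ∂_1 are all 1, so H_0 = Z.
  H_1: rank ker ∂_1 − rank ∂_2 = (12 − 5) − 7 = 0, and the invariant factors of ∂_2 are all 1, so H_1 = 0.
  H_2: rank ker ∂_2 − rank ∂_3 = (8 − 7) − 0 = 1, and there is no ∂_3, so H_2 = Z.

As a check, the Euler characteristic is 6 − 12 + 8 = 2, which agrees with 1 − 0 + 1 = 2.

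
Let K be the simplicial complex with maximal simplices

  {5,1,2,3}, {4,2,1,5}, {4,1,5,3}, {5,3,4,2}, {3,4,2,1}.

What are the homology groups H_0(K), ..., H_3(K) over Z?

H_0 ≅ Z,  H_1 = 0,  H_2 = 0,  H_3 ≅ Z.

Take the total order 1 < 2 < 3 < 4 < 5 on the vertex set. Then K (dimension 3) consists of the simplices:

  0-simplices (5): [1], [2], [3], [4], [5]
  1-simplices (10): [1,2], [1,3], [1,4], [1,5], [2,3], [2,4], [2,5], [3,4], [3,5], [4,5]
  2-simplices (10): [1,2,3], [1,2,4], [1,2,5], [1,3,4], [1,3,5], [1,4,5], [2,3,4], [2,3,5], [2,4,5], [3,4,5]
  3-simplices (5): [1,2,3,4], [1,2,3,5], [1,2,4,5], [1,3,4,5], [2,3,4,5]

so the chain groups are C_0 ≅ Z^5, C_1 ≅ Z^10, C_2 ≅ Z^10, C_3 ≅ Z^5.

∂_1: C_1 → C_0 is given by ∂[p,q] = [q] − [p]. For instance
  ∂[3,5] = [5] − [3].
The resulting 5×10 matrix has rank 4, and its Smith normal form has invariant factors (1,1,1,1).

∂_2: C_2 → C_1 sends each 2-simplex [p,q,r] to [q,r] − [p,r] + [p,q]. For instance
  ∂[1,4,5] = [4,5] − [1,5] + [1,4],
  ∂[3,4,5] = [4,5] − [3,5] + [3,4].
The resulting 10×10 matrix has rank 6, and its Smith normal form has invariant factors (1,1,1,1,1,1).

Boundary ∂_3: C_3 → C_2 sends each 3-simplex σ to the alternating sum Σ_i (−1)^i (σ with its i-th vertex removed). For instance
  ∂[1,2,3,5] = [2,3,5] − [1,3,5] + [1,2,5] − [1,2,3],
  ∂[1,3,4,5] = [3,4,5] − [1,4,5] + [1,3,5] − [1,3,4].
The 10×5 boundary matrix has rank 4 and Smith normal form diag(1,1,1,1).

From H_k ≅ ker(∂_k) / im(∂_{k+1}) we obtain:

  H_0: rank C_0 − rank ∂_1 = 5 − 4 = 1, and the invariant factors of ∂_1 are all 1, so H_0 ≅ Z.
  H_1: rank ker ∂_1 − rank ∂_2 = (10 − 4) − 6 = 0, and the invariant factors of ∂_2 are all 1, so H_1 ≅ 0.
  H_2: rank ker ∂_2 − rank ∂_3 = (10 − 6) − 4 = 0, and the invariant factors of ∂_3 are all 1, so H_2 ≅ 0.
  H_3: rank ker ∂_3 − rank ∂_4 = (5 − 4) − 0 = 1, and there is no ∂_4, so H_3 ≅ Z.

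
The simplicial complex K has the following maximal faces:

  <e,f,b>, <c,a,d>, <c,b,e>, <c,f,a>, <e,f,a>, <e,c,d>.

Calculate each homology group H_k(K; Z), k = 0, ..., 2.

We work with the vertex ordering a < b < c < d < e < f. The simplices of K, each written with vertices in increasing order, are:

  0-simplices (6): a, b, c, d, e, f
  1-simplices (12): ac, ad, ae, af, bc, be, bf, cd, ce, cf, de, ef
  2-simplices (6): acd, acf, aef, bce, bef, cde

Hence C_0 ≅ Z^6, C_1 ≅ Z^12, C_2 ≅ Z^6.

The boundary map ∂_1: C_1 → C_0 is given by ∂[p,q] = [q] − [p].
The 6×12 boundary matrix has rank 5 and Smith normal form diag(1,1,1,1,1).

Boundary ∂_2: C_2 → C_1 acts by ∂[p,q,r] = [q,r] − [p,r] + [p,q]. For instance
  ∂acf = cf − af + ac,
  ∂acd = cd − ad + ac.
As a 12×6 matrix over Z this has rank 6, with invariant factors (1,1,1,1,1,1).

From H_k ≅ ker(∂_k) / im(∂_{k+1}) we obtain:

  H_0: rank C_0 − rank ∂_1 = 6 − 5 = 1, and the invariant factors of ∂_1 are all 1, so H_0 ≅ Z.
  H_1: rank ker ∂_1 − rank ∂_2 = (12 − 5) − 6 = 1, and the invariant factors of ∂_2 are all 1, so H_1 ≅ Z.
  H_2: rank ker ∂_2 − rank ∂_3 = (6 − 6) − 0 = 0, and there is no ∂_3, so H_2 ≅ 0.

As a check, the Euler characteristic is 6 − 12 + 6 = 0, which agrees with 1 − 1 + 0 = 0.

H_0 ≅ Z,  H_1 ≅ Z,  H_2 = 0.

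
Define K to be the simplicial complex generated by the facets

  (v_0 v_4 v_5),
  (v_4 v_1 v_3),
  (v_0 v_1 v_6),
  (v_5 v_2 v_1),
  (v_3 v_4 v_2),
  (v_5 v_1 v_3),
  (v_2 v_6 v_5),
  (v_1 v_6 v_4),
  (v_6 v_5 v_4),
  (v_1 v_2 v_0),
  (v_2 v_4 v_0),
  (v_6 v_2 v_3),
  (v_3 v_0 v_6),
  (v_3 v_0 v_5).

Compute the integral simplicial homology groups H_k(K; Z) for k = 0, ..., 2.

H_0 ≅ Z,  H_1 ≅ Z^2,  H_2 ≅ Z.

Fix the vertex order v_0 < v_1 < v_2 < v_3 < v_4 < v_5 < v_6 and write every simplex with vertices in increasing order. Then dim K = 2 and the simplices of K are:

  0-simplices (7): [v_0], [v_1], [v_2], [v_3], [v_4], [v_5], [v_6]
  1-simplices (21): (21 of them)
  2-simplices (14): (14 of them)

so the chain groups are C_0 ≅ Z^7, C_1 ≅ Z^21, C_2 ≅ Z^14.

The boundary map ∂_1: C_1 → C_0 maps an edge to its endpoints' difference, ∂[p,q] = q − p. For instance
  ∂[v_3,v_5] = [v_5] − [v_3].
This gives a 7×21 integer matrix of rank 6; reducing to Smith normal form yields diagonal entries (1,1,1,1,1,1).

Boundary ∂_2: C_2 → C_1 acts by ∂[p,q,r] = [q,r] − [p,r] + [p,q]. For instance
  ∂[v_2,v_3,v_4] = [v_3,v_4] − [v_2,v_4] + [v_2,v_3],
  ∂[v_1,v_3,v_4] = [v_3,v_4] − [v_1,v_4] + [v_1,v_3].
The resulting 21×14 matrix has rank 13, and its Smith normal form has invariant factors (1,1,1,1,1,1,1,1,1,1,1,1,1).

Now H_k = ker ∂_k / im ∂_{k+1}, so:

  H_0: rank C_0 − rank ∂_1 = 7 − 6 = 1, and the invariant factors of ∂_1 are all 1, so H_0 ≅ Z.
  H_1: rank ker ∂_1 − rank ∂_2 = (21 − 6) − 13 = 2, and the invariant factors of ∂_2 are all 1, so H_1 ≅ Z^2.
  H_2: rank ker ∂_2 − rank ∂_3 = (14 − 13) − 0 = 1, and there is no ∂_3, so H_2 ≅ Z.

(K is a triangulation of the torus T^2.)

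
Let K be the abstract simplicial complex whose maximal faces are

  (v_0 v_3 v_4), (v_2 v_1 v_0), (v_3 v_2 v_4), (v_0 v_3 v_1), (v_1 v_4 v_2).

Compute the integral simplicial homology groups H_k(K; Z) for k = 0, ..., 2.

Fix the vertex order v_0 < v_1 < v_2 < v_3 < v_4 and write every simplex with vertices in increasing order. Then dim K = 2 and the simplices of K are:

  0-simplices (5): [v_0], [v_1], [v_2], [v_3], [v_4]
  1-simplices (10): [v_0,v_1], [v_0,v_2], [v_0,v_3], [v_0,v_4], [v_1,v_2], [v_1,v_3], [v_1,v_4], [v_2,v_3], [v_2,v_4], [v_3,v_4]
  2-simplices (5): [v_0,v_1,v_2], [v_0,v_1,v_3], [v_0,v_3,v_4], [v_1,v_2,v_4], [v_2,v_3,v_4]

Hence C_0 ≅ Z^5, C_1 ≅ Z^10, C_2 ≅ Z^5.

The boundary map ∂_1: C_1 → C_0 is given by ∂[p,q] = [q] − [p].
The 5×10 boundary matrix has rank 4 and Smith normal form diag(1,1,1,1).

Boundary ∂_2: C_2 → C_1 maps a triangle to the signed sum of its edges. For instance
  ∂[v_0,v_1,v_2] = [v_1,v_2] − [v_0,v_2] + [v_0,v_1],
  ∂[v_2,v_3,v_4] = [v_3,v_4] − [v_2,v_4] + [v_2,v_3].
The 10×5 boundary matrix has rank 5 and Smith normal form diag(1,1,1,1,1).

Computing H_k = (kernel of ∂_k) / (image of ∂_{k+1}):

  H_0: rank C_0 − rank ∂_1 = 5 − 4 = 1, and the invariant factors of ∂_1 are all 1, so H_0 = Z.
  H_1: rank ker ∂_1 − rank ∂_2 = (10 − 4) − 5 = 1, and the invariant factors of ∂_2 are all 1, so H_1 = Z.
  H_2: rank ker ∂_2 − rank ∂_3 = (5 − 5) − 0 = 0, and there is no ∂_3, so H_2 = 0.

As a check, the Euler characteristic is 5 − 10 + 5 = 0, which agrees with 1 − 1 + 0 = 0.
(K is a triangulation of the Möbius band.)

H_0 = Z,  H_1 = Z,  H_2 = 0.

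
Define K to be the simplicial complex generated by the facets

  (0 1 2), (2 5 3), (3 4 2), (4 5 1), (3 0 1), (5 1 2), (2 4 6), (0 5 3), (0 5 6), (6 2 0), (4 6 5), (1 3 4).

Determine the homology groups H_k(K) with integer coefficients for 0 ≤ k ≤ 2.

We work with the vertex ordering 0 < 1 < 2 < 3 < 4 < 5 < 6. The simplices of K, each written with vertices in increasing order, are:

  0-simplices (7): [0], [1], [2], [3], [4], [5], [6]
  1-simplices (18): [0,1], [0,2], [0,3], [0,5], [0,6], [1,2], [1,3], [1,4], [1,5], [2,3], [2,4], [2,5], [2,6], [3,4], [3,5], [4,5], [4,6], [5,6]
  2-simplices (12): [0,1,2], [0,1,3], [0,2,6], [0,3,5], [0,5,6], [1,2,5], [1,3,4], [1,4,5], [2,3,4], [2,3,5], [2,4,6], [4,5,6]

giving chain groups C_0 ≅ Z^7, C_1 ≅ Z^18, C_2 ≅ Z^12.

∂_1: C_1 → C_0 is given by ∂[p,q] = [q] − [p]. For instance
  ∂[4,5] = [5] − [4].
The 7×18 boundary matrix has rank 6 and Smith normal form diag(1,1,1,1,1,1).

Boundary ∂_2: C_2 → C_1 acts by ∂[p,q,r] = [q,r] − [p,r] + [p,q]. For instance
  ∂[0,1,2] = [1,2] − [0,2] + [0,1],
  ∂[2,4,6] = [4,6] − [2,6] + [2,4].
The resulting 18×12 matrix has rank 12, and its Smith normal form has invariant factors (1,1,1,1,1,1,1,1,1,1,1,2).

Computing H_k = (kernel of ∂_k) / (image of ∂_{k+1}):

  H_0: rank C_0 − rank ∂_1 = 7 − 6 = 1, and the invariant factors of ∂_1 are all 1, so H_0 ≅ Z.
  H_1: rank ker ∂_1 − rank ∂_2 = (18 − 6) − 12 = 0, and ∂_2 has invariant factor 2 > 1, so H_1 ≅ Z/2.
  H_2: rank ker ∂_2 − rank ∂_3 = (12 − 12) − 0 = 0, and there is no ∂_3, so H_2 ≅ 0.

(K is a triangulation of the real projective plane RP^2.)

H_0 = Z,  H_1 = Z/2,  H_2 = 0.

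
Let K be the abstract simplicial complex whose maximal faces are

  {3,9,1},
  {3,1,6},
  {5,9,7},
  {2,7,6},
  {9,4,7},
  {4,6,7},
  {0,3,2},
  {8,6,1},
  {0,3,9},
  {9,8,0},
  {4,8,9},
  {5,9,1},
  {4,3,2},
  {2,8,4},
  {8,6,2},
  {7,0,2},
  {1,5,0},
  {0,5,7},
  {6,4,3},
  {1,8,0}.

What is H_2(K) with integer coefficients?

We work with the vertex ordering 0 < 1 < 2 < 3 < 4 < 5 < 6 < 7 < 8 < 9. The simplices of K, each written with vertices in increasing order, are:

  0-simplices (10): [0], [1], [2], [3], [4], [5], [6], [7], [8], [9]
  1-simplices (30): (30 of them)
  2-simplices (20): (20 of them)

giving chain groups C_0 ≅ Z^10, C_1 ≅ Z^30, C_2 ≅ Z^20.

The boundary map ∂_1: C_1 → C_0 sends each edge [p,q] (with p < q) to q − p. For instance
  ∂[3,4] = [4] − [3].
The resulting 10×30 matrix has rank 9, and its Smith normal form has invariant factors (1,1,1,1,1,1,1,1,1).

∂_2: C_2 → C_1 acts by ∂[p,q,r] = [q,r] − [p,r] + [p,q]. For instance
  ∂[0,2,7] = [2,7] − [0,7] + [0,2],
  ∂[0,5,7] = [5,7] − [0,7] + [0,5].
The 30×20 boundary matrix has rank 20 and Smith normal form diag(1,1,1,1,1,1,1,1,1,1,1,1,1,1,1,1,1,1,1,2).

Reading off H_k = ker ∂_k / im ∂_{k+1}:

  H_2: rank ker ∂_2 − rank ∂_3 = (20 − 20) − 0 = 0, and there is no ∂_3, so H_2 ≅ 0.

H_2 ≅ 0.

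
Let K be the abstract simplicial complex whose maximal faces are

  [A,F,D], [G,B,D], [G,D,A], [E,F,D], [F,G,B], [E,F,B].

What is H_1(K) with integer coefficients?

Fix the vertex order A < B < D < E < F < G and write every simplex with vertices in increasing order. Then dim K = 2 and the simplices of K are:

  0-simplices (6): A, B, D, E, F, G
  1-simplices (12): AD, AF, AG, BD, BE, BF, BG, DE, DF, DG, EF, FG
  2-simplices (6): ADF, ADG, BDG, BEF, BFG, DEF

so the chain groups are C_0 ≅ Z^6, C_1 ≅ Z^12, C_2 ≅ Z^6.

Boundary ∂_1: C_1 → C_0 sends each edge [p,q] (with p < q) to q − p. For instance
  ∂AD = D − A.
The 6×12 boundary matrix has rank 5 and Smith normal form diag(1,1,1,1,1).

∂_2: C_2 → C_1 sends each 2-simplex [p,q,r] to [q,r] − [p,r] + [p,q]. For instance
  ∂BEF = EF − BF + BE,
  ∂BDG = DG − BG + BD.
The resulting 12×6 matrix has rank 6, and its Smith normal form has invariant factors (1,1,1,1,1,1).

Computing H_k = (kernel of ∂_k) / (image of ∂_{k+1}):

  H_1: rank ker ∂_1 − rank ∂_2 = (12 − 5) − 6 = 1, and the invariant factors of ∂_2 are all 1, so H_1 = Z.

(K is a triangulation of the cylinder S^1 x I.)

H_1 ≅ Z.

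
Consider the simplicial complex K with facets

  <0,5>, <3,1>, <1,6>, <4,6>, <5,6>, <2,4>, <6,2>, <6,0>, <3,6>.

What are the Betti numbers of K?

Fix the vertex order 0 < 1 < 2 < 3 < 4 < 5 < 6 and write every simplex with vertices in increasing order. Then dim K = 1 and the simplices of K are:

  0-simplices (7): [0], [1], [2], [3], [4], [5], [6]
  1-simplices (9): [0,5], [0,6], [1,3], [1,6], [2,4], [2,6], [3,6], [4,6], [5,6]

Hence C_0 ≅ Z^7, C_1 ≅ Z^9.

The boundary map ∂_1: C_1 → C_0 is given by ∂[p,q] = [q] − [p].
As a 7×9 matrix over Z this has rank 6, with invariant factors (1,1,1,1,1,1).

Computing H_k = (kernel of ∂_k) / (image of ∂_{k+1}):

  H_0: rank C_0 − rank ∂_1 = 7 − 6 = 1, and the invariant factors of ∂_1 are all 1, so H_0 = Z.
  H_1: rank ker ∂_1 − rank ∂_2 = (9 − 6) − 0 = 3, and there is no ∂_2, so H_1 = Z^3.

Hence the Betti numbers are b_0 = 1, b_1 = 3.

b_0 = 1, b_1 = 3.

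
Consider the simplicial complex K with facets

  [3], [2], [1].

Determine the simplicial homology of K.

We work with the vertex ordering 1 < 2 < 3. The simplices of K, each written with vertices in increasing order, are:

  0-simplices (3): [1], [2], [3]

giving chain groups C_0 ≅ Z^3.

Reading off H_k = ker ∂_k / im ∂_{k+1}:

  H_0: rank C_0 − rank ∂_1 = 3 − 0 = 3, and there is no ∂_1, so H_0 = Z^3.

H_0 = Z^3.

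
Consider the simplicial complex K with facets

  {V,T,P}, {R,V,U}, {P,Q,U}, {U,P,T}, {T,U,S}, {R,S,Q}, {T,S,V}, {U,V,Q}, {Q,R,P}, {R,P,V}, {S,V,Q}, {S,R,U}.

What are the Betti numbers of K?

b_0 = 1, b_1 = 0, b_2 = 0.

We work with the vertex ordering P < Q < R < S < T < U < V. The simplices of K, each written with vertices in increasing order, are:

  0-simplices (7): P, Q, R, S, T, U, V
  1-simplices (18): PQ, PR, PT, PU, PV, QR, QS, QU, QV, RS, RU, RV, ST, SU, SV, TU, TV, UV
  2-simplices (12): PQR, PQU, PRV, PTU, PTV, QRS, QSV, QUV, RSU, RUV, STU, STV

giving chain groups C_0 ≅ Z^7, C_1 ≅ Z^18, C_2 ≅ Z^12.

The boundary map ∂_1: C_1 → C_0 is given by ∂[p,q] = [q] − [p]. For instance
  ∂PR = R − P.
The resulting 7×18 matrix has rank 6, and its Smith normal form has invariant factors (1,1,1,1,1,1).

The boundary map ∂_2: C_2 → C_1 sends each 2-simplex [p,q,r] to [q,r] − [p,r] + [p,q]. For instance
  ∂PQR = QR − PR + PQ,
  ∂QRS = RS − QS + QR.
The 18×12 boundary matrix has rank 12 and Smith normal form diag(1,1,1,1,1,1,1,1,1,1,1,2).

Computing H_k = (kernel of ∂_k) / (image of ∂_{k+1}):

  H_0: rank C_0 − rank ∂_1 = 7 − 6 = 1, and the invariant factors of ∂_1 are all 1, so H_0 = Z.
  H_1: rank ker ∂_1 − rank ∂_2 = (18 − 6) − 12 = 0, and ∂_2 has invariant factor 2 > 1, so H_1 = Z/2.
  H_2: rank ker ∂_2 − rank ∂_3 = (12 − 12) − 0 = 0, and there is no ∂_3, so H_2 = 0.

Hence the Betti numbers are b_0 = 1, b_1 = 0, b_2 = 0.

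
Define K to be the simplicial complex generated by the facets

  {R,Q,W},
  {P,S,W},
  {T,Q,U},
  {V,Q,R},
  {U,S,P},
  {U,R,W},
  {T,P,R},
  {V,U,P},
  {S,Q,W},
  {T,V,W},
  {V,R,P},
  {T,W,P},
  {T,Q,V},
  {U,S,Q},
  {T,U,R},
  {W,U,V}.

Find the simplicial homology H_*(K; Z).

H_0 ≅ Z,  H_1 ≅ Z^2,  H_2 ≅ Z.

K has 8 vertices, 24 edges, 16 triangles.
rank ∂_0 = 0, rank ∂_1 = 7 ⇒ b_0 = 8 − 0 − 7 = 1; all invariant factors of ∂_1 are 1 so no torsion. So H_0 ≅ Z.
rank ∂_1 = 7, rank ∂_2 = 15 ⇒ b_1 = 24 − 7 − 15 = 2; all invariant factors of ∂_2 are 1 so no torsion. So H_1 ≅ Z^2.
rank ∂_2 = 15, rank ∂_3 = 0 ⇒ b_2 = 16 − 15 − 0 = 1. So H_2 ≅ Z.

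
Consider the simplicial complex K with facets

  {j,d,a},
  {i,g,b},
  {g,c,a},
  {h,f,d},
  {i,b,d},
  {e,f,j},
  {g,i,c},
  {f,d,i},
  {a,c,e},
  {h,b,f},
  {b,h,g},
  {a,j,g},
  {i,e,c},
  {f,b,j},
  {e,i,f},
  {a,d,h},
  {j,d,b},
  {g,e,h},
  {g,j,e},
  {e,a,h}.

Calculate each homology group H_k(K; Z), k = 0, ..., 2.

Take the total order a < b < c < d < e < f < g < h < i < j on the vertex set. Then K (dimension 2) consists of the simplices:

  0-simplices (10): a, b, c, d, e, f, g, h, i, j
  1-simplices (30): ac, ad, ae, ag, ah, aj, bd, bf, bg, bh, bi, bj, ce, cg, ci, df, dh, di, dj, ef, eg, eh, ei, ej, fh, fi, fj, gh, gi, gj
  2-simplices (20): ace, acg, adh, adj, aeh, agj, bdi, bdj, bfh, bfj, bgh, bgi, cei, cgi, dfh, dfi, efi, efj, egh, egj

Hence C_0 ≅ Z^10, C_1 ≅ Z^30, C_2 ≅ Z^20.

The boundary map ∂_1: C_1 → C_0 sends each edge [p,q] (with p < q) to q − p.
As a 10×30 matrix over Z this has rank 9, with invariant factors (1,1,1,1,1,1,1,1,1).

∂_2: C_2 → C_1 sends each 2-simplex [p,q,r] to [q,r] − [p,r] + [p,q]. For instance
  ∂dfh = fh − dh + df,
  ∂aeh = eh − ah + ae.
This gives a 30×20 integer matrix of rank 20; reducing to Smith normal form yields diagonal entries (1,1,1,1,1,1,1,1,1,1,1,1,1,1,1,1,1,1,1,2).

Computing H_k = (kernel of ∂_k) / (image of ∂_{k+1}):

  H_0: rank C_0 − rank ∂_1 = 10 − 9 = 1, and the invariant factors of ∂_1 are all 1, so H_0 ≅ Z.
  H_1: rank ker ∂_1 − rank ∂_2 = (30 − 9) − 20 = 1, and ∂_2 has invariant factor 2 > 1, so H_1 ≅ Z ⊕ Z/2Z.
  H_2: rank ker ∂_2 − rank ∂_3 = (20 − 20) − 0 = 0, and there is no ∂_3, so H_2 ≅ 0.

H_0 ≅ Z,  H_1 ≅ Z ⊕ Z/2Z,  H_2 = 0.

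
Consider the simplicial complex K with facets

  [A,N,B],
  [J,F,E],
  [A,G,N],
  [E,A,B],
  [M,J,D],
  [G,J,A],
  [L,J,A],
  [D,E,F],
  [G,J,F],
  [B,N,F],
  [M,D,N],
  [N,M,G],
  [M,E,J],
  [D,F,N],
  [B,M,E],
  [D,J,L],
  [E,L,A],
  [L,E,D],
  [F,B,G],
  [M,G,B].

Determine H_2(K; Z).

We work with the vertex ordering A < B < D < E < F < G < J < L < M < N. The simplices of K, each written with vertices in increasing order, are:

  0-simplices (10): A, B, D, E, F, G, J, L, M, N
  1-simplices (30): AB, AE, AG, AJ, AL, AN, BE, BF, BG, BM, BN, DE, DF, DJ, DL, DM, DN, EF, EJ, EL, EM, FG, FJ, FN, GJ, GM, GN, JL, JM, MN
  2-simplices (20): ABE, ABN, AEL, AGJ, AGN, AJL, BEM, BFG, BFN, BGM, DEF, DEL, DFN, DJL, DJM, DMN, EFJ, EJM, FGJ, GMN

giving chain groups C_0 ≅ Z^10, C_1 ≅ Z^30, C_2 ≅ Z^20.

∂_1: C_1 → C_0 is given by ∂[p,q] = [q] − [p]. For instance
  ∂BF = F − B.
The 10×30 boundary matrix has rank 9 and Smith normal form diag(1,1,1,1,1,1,1,1,1).

∂_2: C_2 → C_1 maps a triangle to the signed sum of its edges. For instance
  ∂ABN = BN − AN + AB,
  ∂EJM = JM − EM + EJ.
This gives a 30×20 integer matrix of rank 20; reducing to Smith normal form yields diagonal entries (1,1,1,1,1,1,1,1,1,1,1,1,1,1,1,1,1,1,1,2).

From H_k ≅ ker(∂_k) / im(∂_{k+1}) we obtain:

  H_2: rank ker ∂_2 − rank ∂_3 = (20 − 20) − 0 = 0, and there is no ∂_3, so H_2 = 0.

H_2 = 0.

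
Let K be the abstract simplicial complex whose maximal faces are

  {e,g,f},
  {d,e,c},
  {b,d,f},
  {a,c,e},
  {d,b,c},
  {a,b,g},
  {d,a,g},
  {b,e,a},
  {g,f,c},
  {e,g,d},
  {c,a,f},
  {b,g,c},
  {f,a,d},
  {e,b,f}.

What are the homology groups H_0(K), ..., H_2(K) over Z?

H_0 = Z,  H_1 = Z^2,  H_2 = Z.

We work with the vertex ordering a < b < c < d < e < f < g. The simplices of K, each written with vertices in increasing order, are:

  0-simplices (7): a, b, c, d, e, f, g
  1-simplices (21): ab, ac, ad, ae, af, ag, bc, bd, be, bf, bg, cd, ce, cf, cg, de, df, dg, ef, eg, fg
  2-simplices (14): abe, abg, ace, acf, adf, adg, bcd, bcg, bdf, bef, cde, cfg, deg, efg

giving chain groups C_0 ≅ Z^7, C_1 ≅ Z^21, C_2 ≅ Z^14.

∂_1: C_1 → C_0 sends each edge [p,q] (with p < q) to q − p. For instance
  ∂cd = d − c.
As a 7×21 matrix over Z this has rank 6, with invariant factors (1,1,1,1,1,1).

Boundary ∂_2: C_2 → C_1 sends each 2-simplex [p,q,r] to [q,r] − [p,r] + [p,q]. For instance
  ∂efg = fg − eg + ef,
  ∂deg = eg − dg + de.
As a 21×14 matrix over Z this has rank 13, with invariant factors (1,1,1,1,1,1,1,1,1,1,1,1,1).

Reading off H_k = ker ∂_k / im ∂_{k+1}:

  H_0: rank C_0 − rank ∂_1 = 7 − 6 = 1, and the invariant factors of ∂_1 are all 1, so H_0 ≅ Z.
  H_1: rank ker ∂_1 − rank ∂_2 = (21 − 6) − 13 = 2, and the invariant factors of ∂_2 are all 1, so H_1 ≅ Z^2.
  H_2: rank ker ∂_2 − rank ∂_3 = (14 − 13) − 0 = 1, and there is no ∂_3, so H_2 ≅ Z.

As a check, the Euler characteristic is 7 − 21 + 14 = 0, which agrees with 1 − 2 + 1 = 0.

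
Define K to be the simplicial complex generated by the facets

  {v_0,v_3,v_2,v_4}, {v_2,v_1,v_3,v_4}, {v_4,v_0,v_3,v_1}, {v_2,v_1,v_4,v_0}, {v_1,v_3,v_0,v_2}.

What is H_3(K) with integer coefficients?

H_3 = Z.

Take the total order v_0 < v_1 < v_2 < v_3 < v_4 on the vertex set. Then K (dimension 3) consists of the simplices:

  0-simplices (5): [v_0], [v_1], [v_2], [v_3], [v_4]
  1-simplices (10): [v_0,v_1], [v_0,v_2], [v_0,v_3], [v_0,v_4], [v_1,v_2], [v_1,v_3], [v_1,v_4], [v_2,v_3], [v_2,v_4], [v_3,v_4]
  2-simplices (10): [v_0,v_1,v_2], [v_0,v_1,v_3], [v_0,v_1,v_4], [v_0,v_2,v_3], [v_0,v_2,v_4], [v_0,v_3,v_4], [v_1,v_2,v_3], [v_1,v_2,v_4], [v_1,v_3,v_4], [v_2,v_3,v_4]
  3-simplices (5): [v_0,v_1,v_2,v_3], [v_0,v_1,v_2,v_4], [v_0,v_1,v_3,v_4], [v_0,v_2,v_3,v_4], [v_1,v_2,v_3,v_4]

so the chain groups are C_0 ≅ Z^5, C_1 ≅ Z^10, C_2 ≅ Z^10, C_3 ≅ Z^5.

The boundary map ∂_1: C_1 → C_0 sends each edge [p,q] (with p < q) to q − p.
The resulting 5×10 matrix has rank 4, and its Smith normal form has invariant factors (1,1,1,1).

Boundary ∂_2: C_2 → C_1 maps a triangle to the signed sum of its edges. For instance
  ∂[v_0,v_3,v_4] = [v_3,v_4] − [v_0,v_4] + [v_0,v_3],
  ∂[v_0,v_1,v_3] = [v_1,v_3] − [v_0,v_3] + [v_0,v_1].
This gives a 10×10 integer matrix of rank 6; reducing to Smith normal form yields diagonal entries (1,1,1,1,1,1).

∂_3: C_3 → C_2 sends each 3-simplex σ to the alternating sum Σ_i (−1)^i (σ with its i-th vertex removed). For instance
  ∂[v_0,v_1,v_2,v_3] = [v_1,v_2,v_3] − [v_0,v_2,v_3] + [v_0,v_1,v_3] − [v_0,v_1,v_2],
  ∂[v_0,v_1,v_2,v_4] = [v_1,v_2,v_4] − [v_0,v_2,v_4] + [v_0,v_1,v_4] − [v_0,v_1,v_2].
The 10×5 boundary matrix has rank 4 and Smith normal form diag(1,1,1,1).

Computing H_k = (kernel of ∂_k) / (image of ∂_{k+1}):

  H_3: rank ker ∂_3 − rank ∂_4 = (5 − 4) − 0 = 1, and there is no ∂_4, so H_3 = Z.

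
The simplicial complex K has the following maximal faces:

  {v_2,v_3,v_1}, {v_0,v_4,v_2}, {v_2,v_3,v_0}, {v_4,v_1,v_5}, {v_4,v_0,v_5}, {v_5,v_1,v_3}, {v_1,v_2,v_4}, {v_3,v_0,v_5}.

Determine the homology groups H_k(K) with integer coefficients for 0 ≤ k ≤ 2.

K has 6 vertices, 12 edges, 8 triangles.
rank ∂_0 = 0, rank ∂_1 = 5 ⇒ b_0 = 6 − 0 − 5 = 1; all invariant factors of ∂_1 are 1 so no torsion. So H_0 = Z.
rank ∂_1 = 5, rank ∂_2 = 7 ⇒ b_1 = 12 − 5 − 7 = 0; all invariant factors of ∂_2 are 1 so no torsion. So H_1 = 0.
rank ∂_2 = 7, rank ∂_3 = 0 ⇒ b_2 = 8 − 7 − 0 = 1. So H_2 = Z.

H_0 ≅ Z,  H_1 = 0,  H_2 ≅ Z.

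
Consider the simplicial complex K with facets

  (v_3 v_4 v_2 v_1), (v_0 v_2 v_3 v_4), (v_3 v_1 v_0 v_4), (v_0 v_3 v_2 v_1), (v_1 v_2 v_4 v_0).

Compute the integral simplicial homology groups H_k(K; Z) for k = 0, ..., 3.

H_0 = Z,  H_1 = 0,  H_2 = 0,  H_3 = Z.

Fix the vertex order v_0 < v_1 < v_2 < v_3 < v_4 and write every simplex with vertices in increasing order. Then dim K = 3 and the simplices of K are:

  0-simplices (5): [v_0], [v_1], [v_2], [v_3], [v_4]
  1-simplices (10): [v_0,v_1], [v_0,v_2], [v_0,v_3], [v_0,v_4], [v_1,v_2], [v_1,v_3], [v_1,v_4], [v_2,v_3], [v_2,v_4], [v_3,v_4]
  2-simplices (10): [v_0,v_1,v_2], [v_0,v_1,v_3], [v_0,v_1,v_4], [v_0,v_2,v_3], [v_0,v_2,v_4], [v_0,v_3,v_4], [v_1,v_2,v_3], [v_1,v_2,v_4], [v_1,v_3,v_4], [v_2,v_3,v_4]
  3-simplices (5): [v_0,v_1,v_2,v_3], [v_0,v_1,v_2,v_4], [v_0,v_1,v_3,v_4], [v_0,v_2,v_3,v_4], [v_1,v_2,v_3,v_4]

giving chain groups C_0 ≅ Z^5, C_1 ≅ Z^10, C_2 ≅ Z^10, C_3 ≅ Z^5.

∂_1: C_1 → C_0 maps an edge to its endpoints' difference, ∂[p,q] = q − p.
The 5×10 boundary matrix has rank 4 and Smith normal form diag(1,1,1,1).

The boundary map ∂_2: C_2 → C_1 acts by ∂[p,q,r] = [q,r] − [p,r] + [p,q]. For instance
  ∂[v_0,v_1,v_4] = [v_1,v_4] − [v_0,v_4] + [v_0,v_1],
  ∂[v_1,v_2,v_4] = [v_2,v_4] − [v_1,v_4] + [v_1,v_2].
As a 10×10 matrix over Z this has rank 6, with invariant factors (1,1,1,1,1,1).

Boundary ∂_3: C_3 → C_2 sends each 3-simplex σ to the alternating sum Σ_i (−1)^i (σ with its i-th vertex removed). For instance
  ∂[v_1,v_2,v_3,v_4] = [v_2,v_3,v_4] − [v_1,v_3,v_4] + [v_1,v_2,v_4] − [v_1,v_2,v_3],
  ∂[v_0,v_2,v_3,v_4] = [v_2,v_3,v_4] − [v_0,v_3,v_4] + [v_0,v_2,v_4] − [v_0,v_2,v_3].
The resulting 10×5 matrix has rank 4, and its Smith normal form has invariant factors (1,1,1,1).

Computing H_k = (kernel of ∂_k) / (image of ∂_{k+1}):

  H_0: rank C_0 − rank ∂_1 = 5 − 4 = 1, and the invariant factors of ∂_1 are all 1, so H_0 = Z.
  H_1: rank ker ∂_1 − rank ∂_2 = (10 − 4) − 6 = 0, and the invariant factors of ∂_2 are all 1, so H_1 = 0.
  H_2: rank ker ∂_2 − rank ∂_3 = (10 − 6) − 4 = 0, and the invariant factors of ∂_3 are all 1, so H_2 = 0.
  H_3: rank ker ∂_3 − rank ∂_4 = (5 − 4) − 0 = 1, and there is no ∂_4, so H_3 = Z.

As a check, the Euler characteristic is 5 − 10 + 10 − 5 = 0, which agrees with 1 − 0 + 0 − 1 = 0.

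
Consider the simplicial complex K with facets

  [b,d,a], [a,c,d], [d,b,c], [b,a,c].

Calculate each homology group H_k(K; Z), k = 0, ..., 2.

K has 4 vertices, 6 edges, 4 triangles.
rank ∂_0 = 0, rank ∂_1 = 3 ⇒ b_0 = 4 − 0 − 3 = 1; all invariant factors of ∂_1 are 1 so no torsion. So H_0 ≅ Z.
rank ∂_1 = 3, rank ∂_2 = 3 ⇒ b_1 = 6 − 3 − 3 = 0; all invariant factors of ∂_2 are 1 so no torsion. So H_1 ≅ 0.
rank ∂_2 = 3, rank ∂_3 = 0 ⇒ b_2 = 4 − 3 − 0 = 1. So H_2 ≅ Z.

H_0 = Z,  H_1 = 0,  H_2 = Z.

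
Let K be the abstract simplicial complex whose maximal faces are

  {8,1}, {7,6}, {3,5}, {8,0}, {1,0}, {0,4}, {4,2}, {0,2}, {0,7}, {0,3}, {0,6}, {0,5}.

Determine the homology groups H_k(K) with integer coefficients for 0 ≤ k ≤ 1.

H_0 ≅ Z,  H_1 ≅ Z^4.

Order the vertices as 0 < 1 < 2 < 3 < 4 < 5 < 6 < 7 < 8. Listing each simplex with vertices in this order, K has dimension 1 with simplices:

  0-simplices (9): [0], [1], [2], [3], [4], [5], [6], [7], [8]
  1-simplices (12): [0,1], [0,2], [0,3], [0,4], [0,5], [0,6], [0,7], [0,8], [1,8], [2,4], [3,5], [6,7]

giving chain groups C_0 ≅ Z^9, C_1 ≅ Z^12.

Boundary ∂_1: C_1 → C_0 maps an edge to its endpoints' difference, ∂[p,q] = q − p. For instance
  ∂[0,2] = [2] − [0].
As a 9×12 matrix over Z this has rank 8, with invariant factors (1,1,1,1,1,1,1,1).

From H_k ≅ ker(∂_k) / im(∂_{k+1}) we obtain:

  H_0: rank C_0 − rank ∂_1 = 9 − 8 = 1, and the invariant factors of ∂_1 are all 1, so H_0 = Z.
  H_1: rank ker ∂_1 − rank ∂_2 = (12 − 8) − 0 = 4, and there is no ∂_2, so H_1 = Z^4.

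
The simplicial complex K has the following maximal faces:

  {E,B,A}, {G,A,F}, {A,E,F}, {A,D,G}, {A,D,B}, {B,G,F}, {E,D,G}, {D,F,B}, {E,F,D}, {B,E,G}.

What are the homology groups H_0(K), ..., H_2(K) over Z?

H_0 ≅ Z,  H_1 ≅ Z/2Z,  H_2 = 0.

Fix the vertex order A < B < D < E < F < G and write every simplex with vertices in increasing order. Then dim K = 2 and the simplices of K are:

  0-simplices (6): A, B, D, E, F, G
  1-simplices (15): AB, AD, AE, AF, AG, BD, BE, BF, BG, DE, DF, DG, EF, EG, FG
  2-simplices (10): ABD, ABE, ADG, AEF, AFG, BDF, BEG, BFG, DEF, DEG

so the chain groups are C_0 ≅ Z^6, C_1 ≅ Z^15, C_2 ≅ Z^10.

The boundary map ∂_1: C_1 → C_0 maps an edge to its endpoints' difference, ∂[p,q] = q − p. For instance
  ∂BF = F − B.
The 6×15 boundary matrix has rank 5 and Smith normal form diag(1,1,1,1,1).

∂_2: C_2 → C_1 maps a triangle to the signed sum of its edges. For instance
  ∂ADG = DG − AG + AD,
  ∂DEG = EG − DG + DE.
As a 15×10 matrix over Z this has rank 10, with invariant factors (1,1,1,1,1,1,1,1,1,2).

Reading off H_k = ker ∂_k / im ∂_{k+1}:

  H_0: rank C_0 − rank ∂_1 = 6 − 5 = 1, and the invariant factors of ∂_1 are all 1, so H_0 ≅ Z.
  H_1: rank ker ∂_1 − rank ∂_2 = (15 − 5) − 10 = 0, and ∂_2 has invariant factor 2 > 1, so H_1 ≅ Z/2Z.
  H_2: rank ker ∂_2 − rank ∂_3 = (10 − 10) − 0 = 0, and there is no ∂_3, so H_2 ≅ 0.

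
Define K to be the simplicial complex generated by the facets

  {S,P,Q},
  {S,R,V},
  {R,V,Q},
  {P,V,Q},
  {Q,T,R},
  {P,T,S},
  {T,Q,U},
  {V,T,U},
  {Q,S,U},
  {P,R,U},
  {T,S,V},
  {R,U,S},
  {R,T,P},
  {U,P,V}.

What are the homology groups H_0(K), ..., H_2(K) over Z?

H_0 = Z,  H_1 = Z^2,  H_2 = Z.

Fix the vertex order P < Q < R < S < T < U < V and write every simplex with vertices in increasing order. Then dim K = 2 and the simplices of K are:

  0-simplices (7): P, Q, R, S, T, U, V
  1-simplices (21): PQ, PR, PS, PT, PU, PV, QR, QS, QT, QU, QV, RS, RT, RU, RV, ST, SU, SV, TU, TV, UV
  2-simplices (14): PQS, PQV, PRT, PRU, PST, PUV, QRT, QRV, QSU, QTU, RSU, RSV, STV, TUV

so the chain groups are C_0 ≅ Z^7, C_1 ≅ Z^21, C_2 ≅ Z^14.

The boundary map ∂_1: C_1 → C_0 is given by ∂[p,q] = [q] − [p].
The resulting 7×21 matrix has rank 6, and its Smith normal form has invariant factors (1,1,1,1,1,1).

The boundary map ∂_2: C_2 → C_1 acts by ∂[p,q,r] = [q,r] − [p,r] + [p,q]. For instance
  ∂STV = TV − SV + ST,
  ∂RSV = SV − RV + RS.
As a 21×14 matrix over Z this has rank 13, with invariant factors (1,1,1,1,1,1,1,1,1,1,1,1,1).

From H_k ≅ ker(∂_k) / im(∂_{k+1}) we obtain:

  H_0: rank C_0 − rank ∂_1 = 7 − 6 = 1, and the invariant factors of ∂_1 are all 1, so H_0 ≅ Z.
  H_1: rank ker ∂_1 − rank ∂_2 = (21 − 6) − 13 = 2, and the invariant factors of ∂_2 are all 1, so H_1 ≅ Z^2.
  H_2: rank ker ∂_2 − rank ∂_3 = (14 − 13) − 0 = 1, and there is no ∂_3, so H_2 ≅ Z.

(K is a triangulation of the torus T^2.)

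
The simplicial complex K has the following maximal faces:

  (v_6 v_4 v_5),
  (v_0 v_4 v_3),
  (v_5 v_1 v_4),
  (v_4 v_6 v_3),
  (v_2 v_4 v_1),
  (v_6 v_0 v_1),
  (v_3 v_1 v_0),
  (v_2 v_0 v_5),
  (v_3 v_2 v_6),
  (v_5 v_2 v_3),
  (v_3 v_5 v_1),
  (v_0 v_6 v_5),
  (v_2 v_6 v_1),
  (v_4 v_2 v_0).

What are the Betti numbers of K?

b_0 = 1, b_1 = 2, b_2 = 1.

We work with the vertex ordering v_0 < v_1 < v_2 < v_3 < v_4 < v_5 < v_6. The simplices of K, each written with vertices in increasing order, are:

  0-simplices (7): [v_0], [v_1], [v_2], [v_3], [v_4], [v_5], [v_6]
  1-simplices (21): (21 of them)
  2-simplices (14): (14 of them)

so the chain groups are C_0 ≅ Z^7, C_1 ≅ Z^21, C_2 ≅ Z^14.

The boundary map ∂_1: C_1 → C_0 sends each edge [p,q] (with p < q) to q − p.
The resulting 7×21 matrix has rank 6, and its Smith normal form has invariant factors (1,1,1,1,1,1).

The boundary map ∂_2: C_2 → C_1 maps a triangle to the signed sum of its edges. For instance
  ∂[v_2,v_3,v_6] = [v_3,v_6] − [v_2,v_6] + [v_2,v_3],
  ∂[v_4,v_5,v_6] = [v_5,v_6] − [v_4,v_6] + [v_4,v_5].
The 21×14 boundary matrix has rank 13 and Smith normal form diag(1,1,1,1,1,1,1,1,1,1,1,1,1).

Computing H_k = (kernel of ∂_k) / (image of ∂_{k+1}):

  H_0: rank C_0 − rank ∂_1 = 7 − 6 = 1, and the invariant factors of ∂_1 are all 1, so H_0 = Z.
  H_1: rank ker ∂_1 − rank ∂_2 = (21 − 6) − 13 = 2, and the invariant factors of ∂_2 are all 1, so H_1 = Z^2.
  H_2: rank ker ∂_2 − rank ∂_3 = (14 − 13) − 0 = 1, and there is no ∂_3, so H_2 = Z.

As a check, the Euler characteristic is 7 − 21 + 14 = 0, which agrees with 1 − 2 + 1 = 0.

Hence the Betti numbers are b_0 = 1, b_1 = 2, b_2 = 1.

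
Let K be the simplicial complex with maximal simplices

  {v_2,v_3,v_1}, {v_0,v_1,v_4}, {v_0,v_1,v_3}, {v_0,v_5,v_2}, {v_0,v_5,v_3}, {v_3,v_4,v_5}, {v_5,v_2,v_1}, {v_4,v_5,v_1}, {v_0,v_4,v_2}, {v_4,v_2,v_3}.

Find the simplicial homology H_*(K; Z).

Order the vertices as v_0 < v_1 < v_2 < v_3 < v_4 < v_5. Listing each simplex with vertices in this order, K has dimension 2 with simplices:

  0-simplices (6): [v_0], [v_1], [v_2], [v_3], [v_4], [v_5]
  1-simplices (15): (15 of them)
  2-simplices (10): [v_0,v_1,v_3], [v_0,v_1,v_4], [v_0,v_2,v_4], [v_0,v_2,v_5], [v_0,v_3,v_5], [v_1,v_2,v_3], [v_1,v_2,v_5], [v_1,v_4,v_5], [v_2,v_3,v_4], [v_3,v_4,v_5]

giving chain groups C_0 ≅ Z^6, C_1 ≅ Z^15, C_2 ≅ Z^10.

∂_1: C_1 → C_0 is given by ∂[p,q] = [q] − [p]. For instance
  ∂[v_4,v_5] = [v_5] − [v_4].
As a 6×15 matrix over Z this has rank 5, with invariant factors (1,1,1,1,1).

Boundary ∂_2: C_2 → C_1 maps a triangle to the signed sum of its edges. For instance
  ∂[v_1,v_4,v_5] = [v_4,v_5] − [v_1,v_5] + [v_1,v_4],
  ∂[v_0,v_2,v_5] = [v_2,v_5] − [v_0,v_5] + [v_0,v_2].
This gives a 15×10 integer matrix of rank 10; reducing to Smith normal form yields diagonal entries (1,1,1,1,1,1,1,1,1,2).

Now H_k = ker ∂_k / im ∂_{k+1}, so:

  H_0: rank C_0 − rank ∂_1 = 6 − 5 = 1, and the invariant factors of ∂_1 are all 1, so H_0 = Z.
  H_1: rank ker ∂_1 − rank ∂_2 = (15 − 5) − 10 = 0, and ∂_2 has invariant factor 2 > 1, so H_1 = Z/2.
  H_2: rank ker ∂_2 − rank ∂_3 = (10 − 10) − 0 = 0, and there is no ∂_3, so H_2 = 0.

(K is a triangulation of the real projective plane RP^2.)

H_0 ≅ Z,  H_1 ≅ Z/2,  H_2 = 0.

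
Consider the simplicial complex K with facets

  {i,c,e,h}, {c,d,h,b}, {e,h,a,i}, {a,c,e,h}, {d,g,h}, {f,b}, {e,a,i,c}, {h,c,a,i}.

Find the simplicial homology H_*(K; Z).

We work with the vertex ordering a < b < c < d < e < f < g < h < i. The simplices of K, each written with vertices in increasing order, are:

  0-simplices (9): a, b, c, d, e, f, g, h, i
  1-simplices (18): ac, ae, ah, ai, bc, bd, bf, bh, cd, ce, ch, ci, dg, dh, eh, ei, gh, hi
  2-simplices (15): ace, ach, aci, aeh, aei, ahi, bcd, bch, bdh, cdh, ceh, cei, chi, dgh, ehi
  3-simplices (6): aceh, acei, achi, aehi, bcdh, cehi

Hence C_0 ≅ Z^9, C_1 ≅ Z^18, C_2 ≅ Z^15, C_3 ≅ Z^6.

Boundary ∂_1: C_1 → C_0 sends each edge [p,q] (with p < q) to q − p.
The resulting 9×18 matrix has rank 8, and its Smith normal form has invariant factors (1,1,1,1,1,1,1,1).

The boundary map ∂_2: C_2 → C_1 maps a triangle to the signed sum of its edges. For instance
  ∂bch = ch − bh + bc,
  ∂ahi = hi − ai + ah.
The 18×15 boundary matrix has rank 10 and Smith normal form diag(1,1,1,1,1,1,1,1,1,1).

Boundary ∂_3: C_3 → C_2 sends each 3-simplex σ to the alternating sum Σ_i (−1)^i (σ with its i-th vertex removed). For instance
  ∂achi = chi − ahi + aci − ach,
  ∂aceh = ceh − aeh + ach − ace.
As a 15×6 matrix over Z this has rank 5, with invariant factors (1,1,1,1,1).

Computing H_k = (kernel of ∂_k) / (image of ∂_{k+1}):

  H_0: rank C_0 − rank ∂_1 = 9 − 8 = 1, and the invariant factors of ∂_1 are all 1, so H_0 = Z.
  H_1: rank ker ∂_1 − rank ∂_2 = (18 − 8) − 10 = 0, and the invariant factors of ∂_2 are all 1, so H_1 = 0.
  H_2: rank ker ∂_2 − rank ∂_3 = (15 − 10) − 5 = 0, and the invariant factors of ∂_3 are all 1, so H_2 = 0.
  H_3: rank ker ∂_3 − rank ∂_4 = (6 − 5) − 0 = 1, and there is no ∂_4, so H_3 = Z.

H_0 ≅ Z,  H_1 = 0,  H_2 = 0,  H_3 ≅ Z.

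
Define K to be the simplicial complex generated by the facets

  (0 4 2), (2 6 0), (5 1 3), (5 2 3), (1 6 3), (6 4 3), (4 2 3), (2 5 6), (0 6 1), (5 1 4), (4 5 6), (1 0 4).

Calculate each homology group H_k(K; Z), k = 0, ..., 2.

Take the total order 0 < 1 < 2 < 3 < 4 < 5 < 6 on the vertex set. Then K (dimension 2) consists of the simplices:

  0-simplices (7): [0], [1], [2], [3], [4], [5], [6]
  1-simplices (18): [0,1], [0,2], [0,4], [0,6], [1,3], [1,4], [1,5], [1,6], [2,3], [2,4], [2,5], [2,6], [3,4], [3,5], [3,6], [4,5], [4,6], [5,6]
  2-simplices (12): [0,1,4], [0,1,6], [0,2,4], [0,2,6], [1,3,5], [1,3,6], [1,4,5], [2,3,4], [2,3,5], [2,5,6], [3,4,6], [4,5,6]

Hence C_0 ≅ Z^7, C_1 ≅ Z^18, C_2 ≅ Z^12.

The boundary map ∂_1: C_1 → C_0 is given by ∂[p,q] = [q] − [p].
This gives a 7×18 integer matrix of rank 6; reducing to Smith normal form yields diagonal entries (1,1,1,1,1,1).

The boundary map ∂_2: C_2 → C_1 acts by ∂[p,q,r] = [q,r] − [p,r] + [p,q]. For instance
  ∂[4,5,6] = [5,6] − [4,6] + [4,5],
  ∂[2,3,5] = [3,5] − [2,5] + [2,3].
The 18×12 boundary matrix has rank 12 and Smith normal form diag(1,1,1,1,1,1,1,1,1,1,1,2).

Computing H_k = (kernel of ∂_k) / (image of ∂_{k+1}):

  H_0: rank C_0 − rank ∂_1 = 7 − 6 = 1, and the invariant factors of ∂_1 are all 1, so H_0 ≅ Z.
  H_1: rank ker ∂_1 − rank ∂_2 = (18 − 6) − 12 = 0, and ∂_2 has invariant factor 2 > 1, so H_1 ≅ Z/2.
  H_2: rank ker ∂_2 − rank ∂_3 = (12 − 12) − 0 = 0, and there is no ∂_3, so H_2 ≅ 0.

As a check, the Euler characteristic is 7 − 18 + 12 = 1, which agrees with 1 − 0 + 0 = 1.

H_0 = Z,  H_1 = Z/2,  H_2 = 0.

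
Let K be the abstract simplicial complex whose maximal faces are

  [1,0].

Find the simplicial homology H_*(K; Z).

H_0 ≅ Z,  H_1 = 0.

We work with the vertex ordering 0 < 1. The simplices of K, each written with vertices in increasing order, are:

  0-simplices (2): [0], [1]
  1-simplices (1): [0,1]

so the chain groups are C_0 ≅ Z^2, C_1 ≅ Z^1.

∂_1: C_1 → C_0 is given by ∂[p,q] = [q] − [p].
This gives a 2×1 integer matrix of rank 1; reducing to Smith normal form yields diagonal entries (1).

From H_k ≅ ker(∂_k) / im(∂_{k+1}) we obtain:

  H_0: rank C_0 − rank ∂_1 = 2 − 1 = 1, and the invariant factors of ∂_1 are all 1, so H_0 = Z.
  H_1: rank ker ∂_1 − rank ∂_2 = (1 − 1) − 0 = 0, and there is no ∂_2, so H_1 = 0.

As a check, the Euler characteristic is 2 − 1 = 1, which agrees with 1 − 0 = 1.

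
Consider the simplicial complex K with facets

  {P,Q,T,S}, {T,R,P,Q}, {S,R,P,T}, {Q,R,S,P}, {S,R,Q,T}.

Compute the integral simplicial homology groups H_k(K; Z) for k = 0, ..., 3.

We work with the vertex ordering P < Q < R < S < T. The simplices of K, each written with vertices in increasing order, are:

  0-simplices (5): P, Q, R, S, T
  1-simplices (10): PQ, PR, PS, PT, QR, QS, QT, RS, RT, ST
  2-simplices (10): PQR, PQS, PQT, PRS, PRT, PST, QRS, QRT, QST, RST
  3-simplices (5): PQRS, PQRT, PQST, PRST, QRST

giving chain groups C_0 ≅ Z^5, C_1 ≅ Z^10, C_2 ≅ Z^10, C_3 ≅ Z^5.

∂_1: C_1 → C_0 maps an edge to its endpoints' difference, ∂[p,q] = q − p. For instance
  ∂ST = T − S.
The 5×10 boundary matrix has rank 4 and Smith normal form diag(1,1,1,1).

∂_2: C_2 → C_1 acts by ∂[p,q,r] = [q,r] − [p,r] + [p,q]. For instance
  ∂PQS = QS − PS + PQ,
  ∂QRS = RS − QS + QR.
The 10×10 boundary matrix has rank 6 and Smith normal form diag(1,1,1,1,1,1).

The boundary map ∂_3: C_3 → C_2 sends each 3-simplex σ to the alternating sum Σ_i (−1)^i (σ with its i-th vertex removed). For instance
  ∂PRST = RST − PST + PRT − PRS,
  ∂QRST = RST − QST + QRT − QRS.
This gives a 10×5 integer matrix of rank 4; reducing to Smith normal form yields diagonal entries (1,1,1,1).

Reading off H_k = ker ∂_k / im ∂_{k+1}:

  H_0: rank C_0 − rank ∂_1 = 5 − 4 = 1, and the invariant factors of ∂_1 are all 1, so H_0 = Z.
  H_1: rank ker ∂_1 − rank ∂_2 = (10 − 4) − 6 = 0, and the invariant factors of ∂_2 are all 1, so H_1 = 0.
  H_2: rank ker ∂_2 − rank ∂_3 = (10 − 6) − 4 = 0, and the invariant factors of ∂_3 are all 1, so H_2 = 0.
  H_3: rank ker ∂_3 − rank ∂_4 = (5 − 4) − 0 = 1, and there is no ∂_4, so H_3 = Z.

As a check, the Euler characteristic is 5 − 10 + 10 − 5 = 0, which agrees with 1 − 0 + 0 − 1 = 0.

H_0 ≅ Z,  H_1 = 0,  H_2 = 0,  H_3 ≅ Z.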